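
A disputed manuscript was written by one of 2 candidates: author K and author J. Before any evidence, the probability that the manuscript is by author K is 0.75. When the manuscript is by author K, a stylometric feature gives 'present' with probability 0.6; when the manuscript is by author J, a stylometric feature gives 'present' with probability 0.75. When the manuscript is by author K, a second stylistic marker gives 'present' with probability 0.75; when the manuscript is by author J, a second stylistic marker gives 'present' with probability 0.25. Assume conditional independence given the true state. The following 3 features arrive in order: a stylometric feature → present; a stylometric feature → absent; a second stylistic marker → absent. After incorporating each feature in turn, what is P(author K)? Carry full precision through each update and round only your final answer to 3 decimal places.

0.561

After a stylometric feature='present': P(author K) = 0.6·0.7500 / (0.6·0.7500 + 0.75·0.2500) ≈ 0.7059
After a stylometric feature='absent': P(author K) = 0.4·0.7059 / (0.4·0.7059 + 0.25·0.2941) ≈ 0.7934
After a second stylistic marker='absent': P(author K) = 0.25·0.7934 / (0.25·0.7934 + 0.75·0.2066) ≈ 0.5614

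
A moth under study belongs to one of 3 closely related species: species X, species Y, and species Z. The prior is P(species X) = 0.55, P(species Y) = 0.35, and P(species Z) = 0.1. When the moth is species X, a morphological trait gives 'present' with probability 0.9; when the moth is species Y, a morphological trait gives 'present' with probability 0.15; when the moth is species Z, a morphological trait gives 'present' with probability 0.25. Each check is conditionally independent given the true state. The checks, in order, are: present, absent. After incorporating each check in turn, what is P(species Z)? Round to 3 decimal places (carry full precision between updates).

Apply Bayes' rule sequentially, carrying P(species Z) forward.
After 'present': normaliser = 0.9·0.5500 + 0.15·0.3500 + 0.25·0.1000; P(species X) ≈ 0.8646, P(species Y) ≈ 0.0917, P(species Z) ≈ 0.0437
After 'absent': normaliser = 0.1·0.8646 + 0.85·0.0917 + 0.75·0.0437; P(species X) ≈ 0.4385, P(species Y) ≈ 0.3953, P(species Z) ≈ 0.1661

0.166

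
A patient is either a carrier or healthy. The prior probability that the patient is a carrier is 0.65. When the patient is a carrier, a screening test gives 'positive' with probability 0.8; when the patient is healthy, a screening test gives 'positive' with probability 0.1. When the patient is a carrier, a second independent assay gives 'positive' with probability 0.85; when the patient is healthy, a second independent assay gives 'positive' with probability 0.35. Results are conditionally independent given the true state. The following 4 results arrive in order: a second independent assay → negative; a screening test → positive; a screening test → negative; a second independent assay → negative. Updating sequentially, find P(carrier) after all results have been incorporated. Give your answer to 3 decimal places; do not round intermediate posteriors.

0.150

After a second independent assay='negative': P(carrier) = 0.15·0.6500 / (0.15·0.6500 + 0.65·0.3500) ≈ 0.3000
After a screening test='positive': P(carrier) = 0.8·0.3000 / (0.8·0.3000 + 0.1·0.7000) ≈ 0.7742
After a screening test='negative': P(carrier) = 0.2·0.7742 / (0.2·0.7742 + 0.9·0.2258) ≈ 0.4324
After a second independent assay='negative': P(carrier) = 0.15·0.4324 / (0.15·0.4324 + 0.65·0.5676) ≈ 0.1495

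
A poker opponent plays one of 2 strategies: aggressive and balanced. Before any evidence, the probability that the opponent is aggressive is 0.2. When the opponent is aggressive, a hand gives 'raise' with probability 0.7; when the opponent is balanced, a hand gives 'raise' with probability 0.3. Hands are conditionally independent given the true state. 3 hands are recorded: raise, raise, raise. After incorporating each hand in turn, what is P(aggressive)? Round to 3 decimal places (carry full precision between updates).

0.761

After 'raise': P(aggressive) = 0.7·0.2000 / (0.7·0.2000 + 0.3·0.8000) ≈ 0.3684
After 'raise': P(aggressive) = 0.7·0.3684 / (0.7·0.3684 + 0.3·0.6316) ≈ 0.5765
After 'raise': P(aggressive) = 0.7·0.5765 / (0.7·0.5765 + 0.3·0.4235) ≈ 0.7605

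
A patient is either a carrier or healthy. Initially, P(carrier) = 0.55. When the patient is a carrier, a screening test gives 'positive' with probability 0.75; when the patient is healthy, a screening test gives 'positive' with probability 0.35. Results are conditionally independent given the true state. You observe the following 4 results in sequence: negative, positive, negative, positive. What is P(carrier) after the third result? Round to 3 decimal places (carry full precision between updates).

0.279

Apply Bayes' rule sequentially, carrying P(carrier) forward.
After 'negative': P(carrier) = 0.25·0.5500 / (0.25·0.5500 + 0.65·0.4500) ≈ 0.3198
After 'positive': P(carrier) = 0.75·0.3198 / (0.75·0.3198 + 0.35·0.6802) ≈ 0.5018
After 'negative': P(carrier) = 0.25·0.5018 / (0.25·0.5018 + 0.65·0.4982) ≈ 0.2792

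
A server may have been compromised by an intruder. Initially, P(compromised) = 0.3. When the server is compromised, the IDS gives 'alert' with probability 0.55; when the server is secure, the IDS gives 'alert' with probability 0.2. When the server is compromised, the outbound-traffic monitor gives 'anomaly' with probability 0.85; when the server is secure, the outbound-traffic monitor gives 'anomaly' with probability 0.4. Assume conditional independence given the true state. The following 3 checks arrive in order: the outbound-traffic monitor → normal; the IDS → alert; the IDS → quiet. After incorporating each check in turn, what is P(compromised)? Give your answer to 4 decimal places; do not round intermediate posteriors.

Apply Bayes' rule sequentially, carrying P(compromised) forward.
After the outbound-traffic monitor='normal': P(compromised) = 0.15·0.3000 / (0.15·0.3000 + 0.6·0.7000) ≈ 0.0968
After the IDS='alert': P(compromised) = 0.55·0.0968 / (0.55·0.0968 + 0.2·0.9032) ≈ 0.2276
After the IDS='quiet': P(compromised) = 0.45·0.2276 / (0.45·0.2276 + 0.8·0.7724) ≈ 0.1422

0.1422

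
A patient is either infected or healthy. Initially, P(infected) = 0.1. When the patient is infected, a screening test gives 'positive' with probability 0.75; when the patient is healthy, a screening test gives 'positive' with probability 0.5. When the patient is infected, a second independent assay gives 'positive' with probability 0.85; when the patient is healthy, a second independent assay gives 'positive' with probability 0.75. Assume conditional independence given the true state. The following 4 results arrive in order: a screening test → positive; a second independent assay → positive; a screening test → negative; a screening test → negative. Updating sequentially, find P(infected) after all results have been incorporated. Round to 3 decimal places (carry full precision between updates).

0.045

After a screening test='positive': P(infected) = 0.75·0.1000 / (0.75·0.1000 + 0.5·0.9000) ≈ 0.1429
After a second independent assay='positive': P(infected) = 0.85·0.1429 / (0.85·0.1429 + 0.75·0.8571) ≈ 0.1589
After a screening test='negative': P(infected) = 0.25·0.1589 / (0.25·0.1589 + 0.5·0.8411) ≈ 0.0863
After a screening test='negative': P(infected) = 0.25·0.0863 / (0.25·0.0863 + 0.5·0.9137) ≈ 0.0451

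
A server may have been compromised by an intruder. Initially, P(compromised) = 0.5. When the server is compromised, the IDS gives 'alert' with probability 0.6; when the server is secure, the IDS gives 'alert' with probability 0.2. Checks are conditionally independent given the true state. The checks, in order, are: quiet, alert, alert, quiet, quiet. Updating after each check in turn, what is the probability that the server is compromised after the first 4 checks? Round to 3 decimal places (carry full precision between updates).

After 'quiet': P(compromised) = 0.4·0.5000 / (0.4·0.5000 + 0.8·0.5000) ≈ 0.3333
After 'alert': P(compromised) = 0.6·0.3333 / (0.6·0.3333 + 0.2·0.6667) ≈ 0.6000
After 'alert': P(compromised) = 0.6·0.6000 / (0.6·0.6000 + 0.2·0.4000) ≈ 0.8182
After 'quiet': P(compromised) = 0.4·0.8182 / (0.4·0.8182 + 0.8·0.1818) ≈ 0.6923

0.692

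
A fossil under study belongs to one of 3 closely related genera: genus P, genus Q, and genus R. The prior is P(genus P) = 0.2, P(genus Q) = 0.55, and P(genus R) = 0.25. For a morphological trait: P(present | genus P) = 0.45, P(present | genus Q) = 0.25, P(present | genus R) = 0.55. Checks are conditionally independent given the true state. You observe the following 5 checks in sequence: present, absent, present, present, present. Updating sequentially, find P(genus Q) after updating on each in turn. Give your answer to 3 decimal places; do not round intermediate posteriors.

Each posterior becomes the prior for the next update.
After 'present': normaliser = 0.45·0.2000 + 0.25·0.5500 + 0.55·0.2500; P(genus P) ≈ 0.2466, P(genus Q) ≈ 0.3767, P(genus R) ≈ 0.3767
After 'absent': normaliser = 0.55·0.2466 + 0.75·0.3767 + 0.45·0.3767; P(genus P) ≈ 0.2308, P(genus Q) ≈ 0.4808, P(genus R) ≈ 0.2885
After 'present': normaliser = 0.45·0.2308 + 0.25·0.4808 + 0.55·0.2885; P(genus P) ≈ 0.2714, P(genus Q) ≈ 0.3141, P(genus R) ≈ 0.4146
After 'present': normaliser = 0.45·0.2714 + 0.25·0.3141 + 0.55·0.4146; P(genus P) ≈ 0.2849, P(genus Q) ≈ 0.1832, P(genus R) ≈ 0.5319
After 'present': normaliser = 0.45·0.2849 + 0.25·0.1832 + 0.55·0.5319; P(genus P) ≈ 0.2748, P(genus Q) ≈ 0.0982, P(genus R) ≈ 0.6271

0.098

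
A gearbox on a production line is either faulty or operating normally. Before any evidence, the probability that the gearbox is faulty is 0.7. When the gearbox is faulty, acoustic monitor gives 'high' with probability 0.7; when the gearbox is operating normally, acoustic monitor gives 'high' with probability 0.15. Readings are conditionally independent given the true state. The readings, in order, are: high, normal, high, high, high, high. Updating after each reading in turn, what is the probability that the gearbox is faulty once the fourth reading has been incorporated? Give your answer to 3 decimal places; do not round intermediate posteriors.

Each posterior becomes the prior for the next update.
After 'high': P(faulty) = 0.7·0.7000 / (0.7·0.7000 + 0.15·0.3000) ≈ 0.9159
After 'normal': P(faulty) = 0.3·0.9159 / (0.3·0.9159 + 0.85·0.0841) ≈ 0.7935
After 'high': P(faulty) = 0.7·0.7935 / (0.7·0.7935 + 0.15·0.2065) ≈ 0.9472
After 'high': P(faulty) = 0.7·0.9472 / (0.7·0.9472 + 0.15·0.0528) ≈ 0.9882

0.988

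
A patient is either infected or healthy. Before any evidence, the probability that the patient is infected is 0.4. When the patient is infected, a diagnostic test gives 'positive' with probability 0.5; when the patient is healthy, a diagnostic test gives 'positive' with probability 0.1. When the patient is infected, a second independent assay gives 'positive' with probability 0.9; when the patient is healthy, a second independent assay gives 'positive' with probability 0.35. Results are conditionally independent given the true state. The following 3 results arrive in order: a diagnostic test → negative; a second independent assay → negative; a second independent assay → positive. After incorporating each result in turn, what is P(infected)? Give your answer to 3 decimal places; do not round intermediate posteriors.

Apply Bayes' rule sequentially, carrying P(infected) forward.
After a diagnostic test='negative': P(infected) = 0.5·0.4000 / (0.5·0.4000 + 0.9·0.6000) ≈ 0.2703
After a second independent assay='negative': P(infected) = 0.1·0.2703 / (0.1·0.2703 + 0.65·0.7297) ≈ 0.0539
After a second independent assay='positive': P(infected) = 0.9·0.0539 / (0.9·0.0539 + 0.35·0.9461) ≈ 0.1278

0.128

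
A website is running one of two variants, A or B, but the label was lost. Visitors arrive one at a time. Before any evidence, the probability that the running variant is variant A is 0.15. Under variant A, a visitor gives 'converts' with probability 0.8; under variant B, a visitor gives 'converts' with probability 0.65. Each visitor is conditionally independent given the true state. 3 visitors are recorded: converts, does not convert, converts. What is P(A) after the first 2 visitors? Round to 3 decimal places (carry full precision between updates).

0.110

Apply Bayes' rule sequentially, carrying P(A) forward.
After 'converts': P(A) = 0.8·0.1500 / (0.8·0.1500 + 0.65·0.8500) ≈ 0.1784
After 'does not convert': P(A) = 0.2·0.1784 / (0.2·0.1784 + 0.35·0.8216) ≈ 0.1104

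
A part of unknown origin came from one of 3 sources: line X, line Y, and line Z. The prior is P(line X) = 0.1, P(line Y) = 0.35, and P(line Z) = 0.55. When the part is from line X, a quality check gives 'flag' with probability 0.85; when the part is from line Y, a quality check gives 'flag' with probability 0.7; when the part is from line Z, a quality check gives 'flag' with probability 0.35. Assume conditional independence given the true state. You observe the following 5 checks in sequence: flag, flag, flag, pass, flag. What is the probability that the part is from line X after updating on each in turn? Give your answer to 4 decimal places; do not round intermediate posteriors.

After 'flag': normaliser = 0.85·0.1000 + 0.7·0.3500 + 0.35·0.5500; P(line X) ≈ 0.1627, P(line Y) ≈ 0.4689, P(line Z) ≈ 0.3684
After 'flag': normaliser = 0.85·0.1627 + 0.7·0.4689 + 0.35·0.3684; P(line X) ≈ 0.2322, P(line Y) ≈ 0.5512, P(line Z) ≈ 0.2166
After 'flag': normaliser = 0.85·0.2322 + 0.7·0.5512 + 0.35·0.2166; P(line X) ≈ 0.2995, P(line Y) ≈ 0.5855, P(line Z) ≈ 0.1150
After 'pass': normaliser = 0.15·0.2995 + 0.3·0.5855 + 0.65·0.1150; P(line X) ≈ 0.1521, P(line Y) ≈ 0.5948, P(line Z) ≈ 0.2531
After 'flag': normaliser = 0.85·0.1521 + 0.7·0.5948 + 0.35·0.2531; P(line X) ≈ 0.2039, P(line Y) ≈ 0.6564, P(line Z) ≈ 0.1397

0.2039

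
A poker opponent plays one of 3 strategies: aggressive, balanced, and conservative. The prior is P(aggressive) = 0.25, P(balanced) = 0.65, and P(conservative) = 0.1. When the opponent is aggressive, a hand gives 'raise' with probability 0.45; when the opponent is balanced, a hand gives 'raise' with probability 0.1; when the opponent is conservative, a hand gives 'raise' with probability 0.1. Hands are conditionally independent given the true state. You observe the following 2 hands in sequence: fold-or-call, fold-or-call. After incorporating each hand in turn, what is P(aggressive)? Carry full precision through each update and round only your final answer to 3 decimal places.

0.111

After 'fold-or-call': normaliser = 0.55·0.2500 + 0.9·0.6500 + 0.9·0.1000; P(aggressive) ≈ 0.1692, P(balanced) ≈ 0.7200, P(conservative) ≈ 0.1108
After 'fold-or-call': normaliser = 0.55·0.1692 + 0.9·0.7200 + 0.9·0.1108; P(aggressive) ≈ 0.1107, P(balanced) ≈ 0.7707, P(conservative) ≈ 0.1186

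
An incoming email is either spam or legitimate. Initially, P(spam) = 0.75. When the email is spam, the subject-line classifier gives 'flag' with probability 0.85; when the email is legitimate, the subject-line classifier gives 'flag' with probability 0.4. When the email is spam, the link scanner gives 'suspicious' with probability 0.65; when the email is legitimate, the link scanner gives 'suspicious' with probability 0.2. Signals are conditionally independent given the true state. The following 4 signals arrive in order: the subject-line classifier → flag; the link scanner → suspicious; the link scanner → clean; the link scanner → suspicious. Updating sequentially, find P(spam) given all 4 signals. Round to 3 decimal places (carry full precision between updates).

After the subject-line classifier='flag': P(spam) = 0.85·0.7500 / (0.85·0.7500 + 0.4·0.2500) ≈ 0.8644
After the link scanner='suspicious': P(spam) = 0.65·0.8644 / (0.65·0.8644 + 0.2·0.1356) ≈ 0.9540
After the link scanner='clean': P(spam) = 0.35·0.9540 / (0.35·0.9540 + 0.8·0.0460) ≈ 0.9006
After the link scanner='suspicious': P(spam) = 0.65·0.9006 / (0.65·0.9006 + 0.2·0.0994) ≈ 0.9672

0.967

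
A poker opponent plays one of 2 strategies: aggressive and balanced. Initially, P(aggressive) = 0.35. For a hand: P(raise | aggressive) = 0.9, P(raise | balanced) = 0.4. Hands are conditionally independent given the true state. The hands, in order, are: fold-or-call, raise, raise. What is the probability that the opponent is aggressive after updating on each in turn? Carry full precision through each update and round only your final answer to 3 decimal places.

0.312

After 'fold-or-call': P(aggressive) = 0.1·0.3500 / (0.1·0.3500 + 0.6·0.6500) ≈ 0.0824
After 'raise': P(aggressive) = 0.9·0.0824 / (0.9·0.0824 + 0.4·0.9176) ≈ 0.1680
After 'raise': P(aggressive) = 0.9·0.1680 / (0.9·0.1680 + 0.4·0.8320) ≈ 0.3124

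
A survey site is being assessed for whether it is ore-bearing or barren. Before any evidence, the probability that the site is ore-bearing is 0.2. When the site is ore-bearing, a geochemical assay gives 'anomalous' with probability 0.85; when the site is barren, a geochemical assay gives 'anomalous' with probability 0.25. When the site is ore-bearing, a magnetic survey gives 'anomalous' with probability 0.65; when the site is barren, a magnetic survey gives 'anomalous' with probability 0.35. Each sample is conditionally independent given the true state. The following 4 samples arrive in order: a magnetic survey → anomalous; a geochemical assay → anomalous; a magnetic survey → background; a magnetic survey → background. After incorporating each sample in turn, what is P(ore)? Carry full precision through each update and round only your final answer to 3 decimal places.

Apply Bayes' rule sequentially, carrying P(ore) forward.
After a magnetic survey='anomalous': P(ore) = 0.65·0.2000 / (0.65·0.2000 + 0.35·0.8000) ≈ 0.3171
After a geochemical assay='anomalous': P(ore) = 0.85·0.3171 / (0.85·0.3171 + 0.25·0.6829) ≈ 0.6122
After a magnetic survey='background': P(ore) = 0.35·0.6122 / (0.35·0.6122 + 0.65·0.3878) ≈ 0.4595
After a magnetic survey='background': P(ore) = 0.35·0.4595 / (0.35·0.4595 + 0.65·0.5405) ≈ 0.3140

0.314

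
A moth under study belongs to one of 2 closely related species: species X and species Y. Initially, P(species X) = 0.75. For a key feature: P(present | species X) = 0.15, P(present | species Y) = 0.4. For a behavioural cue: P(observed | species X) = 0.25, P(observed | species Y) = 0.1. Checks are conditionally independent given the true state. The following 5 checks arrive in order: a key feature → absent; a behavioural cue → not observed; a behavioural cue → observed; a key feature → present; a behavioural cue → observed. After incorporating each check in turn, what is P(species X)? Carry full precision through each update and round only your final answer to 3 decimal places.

0.892

After a key feature='absent': P(species X) = 0.85·0.7500 / (0.85·0.7500 + 0.6·0.2500) ≈ 0.8095
After a behavioural cue='not observed': P(species X) = 0.75·0.8095 / (0.75·0.8095 + 0.9·0.1905) ≈ 0.7798
After a behavioural cue='observed': P(species X) = 0.25·0.7798 / (0.25·0.7798 + 0.1·0.2202) ≈ 0.8985
After a key feature='present': P(species X) = 0.15·0.8985 / (0.15·0.8985 + 0.4·0.1015) ≈ 0.7685
After a behavioural cue='observed': P(species X) = 0.25·0.7685 / (0.25·0.7685 + 0.1·0.2315) ≈ 0.8925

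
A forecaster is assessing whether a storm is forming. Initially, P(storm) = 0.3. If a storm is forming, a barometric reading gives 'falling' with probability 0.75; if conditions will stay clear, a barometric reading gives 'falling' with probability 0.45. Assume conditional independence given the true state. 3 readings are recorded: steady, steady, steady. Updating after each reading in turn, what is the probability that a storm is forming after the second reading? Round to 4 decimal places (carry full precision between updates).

Each posterior becomes the prior for the next update.
After 'steady': P(storm) = 0.25·0.3000 / (0.25·0.3000 + 0.55·0.7000) ≈ 0.1630
After 'steady': P(storm) = 0.25·0.1630 / (0.25·0.1630 + 0.55·0.8370) ≈ 0.0813

0.0813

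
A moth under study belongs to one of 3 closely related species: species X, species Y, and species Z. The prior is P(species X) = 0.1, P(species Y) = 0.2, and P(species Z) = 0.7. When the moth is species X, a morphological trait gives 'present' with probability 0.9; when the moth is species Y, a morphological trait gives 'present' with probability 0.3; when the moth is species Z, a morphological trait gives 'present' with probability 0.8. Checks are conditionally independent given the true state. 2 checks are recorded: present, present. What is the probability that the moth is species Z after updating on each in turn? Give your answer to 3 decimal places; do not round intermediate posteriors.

0.819

After 'present': normaliser = 0.9·0.1000 + 0.3·0.2000 + 0.8·0.7000; P(species X) ≈ 0.1268, P(species Y) ≈ 0.0845, P(species Z) ≈ 0.7887
After 'present': normaliser = 0.9·0.1268 + 0.3·0.0845 + 0.8·0.7887; P(species X) ≈ 0.1481, P(species Y) ≈ 0.0329, P(species Z) ≈ 0.8190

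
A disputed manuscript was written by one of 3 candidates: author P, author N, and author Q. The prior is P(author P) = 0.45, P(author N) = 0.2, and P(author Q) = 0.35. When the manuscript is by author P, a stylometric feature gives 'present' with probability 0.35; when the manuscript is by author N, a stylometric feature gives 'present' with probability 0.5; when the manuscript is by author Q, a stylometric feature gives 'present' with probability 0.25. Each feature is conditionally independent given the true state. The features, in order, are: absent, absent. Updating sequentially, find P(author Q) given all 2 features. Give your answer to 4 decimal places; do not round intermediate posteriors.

After 'absent': normaliser = 0.65·0.4500 + 0.5·0.2000 + 0.75·0.3500; P(author P) ≈ 0.4466, P(author N) ≈ 0.1527, P(author Q) ≈ 0.4008
After 'absent': normaliser = 0.65·0.4466 + 0.5·0.1527 + 0.75·0.4008; P(author P) ≈ 0.4351, P(author N) ≈ 0.1144, P(author Q) ≈ 0.4505

0.4505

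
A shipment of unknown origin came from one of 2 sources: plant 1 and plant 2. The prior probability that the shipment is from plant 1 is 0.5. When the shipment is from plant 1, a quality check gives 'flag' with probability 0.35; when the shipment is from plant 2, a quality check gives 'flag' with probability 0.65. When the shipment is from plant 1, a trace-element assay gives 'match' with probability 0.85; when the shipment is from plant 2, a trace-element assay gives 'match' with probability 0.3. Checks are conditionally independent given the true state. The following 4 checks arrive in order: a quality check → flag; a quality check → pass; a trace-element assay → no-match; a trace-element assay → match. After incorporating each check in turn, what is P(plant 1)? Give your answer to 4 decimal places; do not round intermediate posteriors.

0.3778

After a quality check='flag': P(plant 1) = 0.35·0.5000 / (0.35·0.5000 + 0.65·0.5000) ≈ 0.3500
After a quality check='pass': P(plant 1) = 0.65·0.3500 / (0.65·0.3500 + 0.35·0.6500) ≈ 0.5000
After a trace-element assay='no-match': P(plant 1) = 0.15·0.5000 / (0.15·0.5000 + 0.7·0.5000) ≈ 0.1765
After a trace-element assay='match': P(plant 1) = 0.85·0.1765 / (0.85·0.1765 + 0.3·0.8235) ≈ 0.3778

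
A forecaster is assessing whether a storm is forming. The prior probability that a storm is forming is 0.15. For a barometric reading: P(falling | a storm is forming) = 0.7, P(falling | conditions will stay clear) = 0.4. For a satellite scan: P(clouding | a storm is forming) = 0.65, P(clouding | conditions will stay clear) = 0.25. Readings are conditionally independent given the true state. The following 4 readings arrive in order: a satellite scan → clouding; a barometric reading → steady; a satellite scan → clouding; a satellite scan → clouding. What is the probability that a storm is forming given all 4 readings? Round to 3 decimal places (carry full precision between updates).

After a satellite scan='clouding': P(storm) = 0.65·0.1500 / (0.65·0.1500 + 0.25·0.8500) ≈ 0.3145
After a barometric reading='steady': P(storm) = 0.3·0.3145 / (0.3·0.3145 + 0.6·0.6855) ≈ 0.1866
After a satellite scan='clouding': P(storm) = 0.65·0.1866 / (0.65·0.1866 + 0.25·0.8134) ≈ 0.3736
After a satellite scan='clouding': P(storm) = 0.65·0.3736 / (0.65·0.3736 + 0.25·0.6264) ≈ 0.6080

0.608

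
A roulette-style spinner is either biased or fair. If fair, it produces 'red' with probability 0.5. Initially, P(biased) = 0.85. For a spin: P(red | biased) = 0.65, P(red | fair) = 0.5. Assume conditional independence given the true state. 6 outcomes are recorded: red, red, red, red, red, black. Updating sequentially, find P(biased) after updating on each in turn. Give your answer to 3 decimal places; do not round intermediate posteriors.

After 'red': P(biased) = 0.65·0.8500 / (0.65·0.8500 + 0.5·0.1500) ≈ 0.8805
After 'red': P(biased) = 0.65·0.8805 / (0.65·0.8805 + 0.5·0.1195) ≈ 0.9055
After 'red': P(biased) = 0.65·0.9055 / (0.65·0.9055 + 0.5·0.0945) ≈ 0.9256
After 'red': P(biased) = 0.65·0.9256 / (0.65·0.9256 + 0.5·0.0744) ≈ 0.9418
After 'red': P(biased) = 0.65·0.9418 / (0.65·0.9418 + 0.5·0.0582) ≈ 0.9546
After 'black': P(biased) = 0.35·0.9546 / (0.35·0.9546 + 0.5·0.0454) ≈ 0.9364

0.936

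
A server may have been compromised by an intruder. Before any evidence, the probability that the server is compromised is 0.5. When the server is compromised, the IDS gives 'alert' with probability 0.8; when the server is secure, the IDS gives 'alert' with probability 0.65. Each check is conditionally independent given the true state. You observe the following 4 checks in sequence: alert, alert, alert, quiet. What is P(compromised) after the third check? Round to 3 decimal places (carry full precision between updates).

After 'alert': P(compromised) = 0.8·0.5000 / (0.8·0.5000 + 0.65·0.5000) ≈ 0.5517
After 'alert': P(compromised) = 0.8·0.5517 / (0.8·0.5517 + 0.65·0.4483) ≈ 0.6024
After 'alert': P(compromised) = 0.8·0.6024 / (0.8·0.6024 + 0.65·0.3976) ≈ 0.6509

0.651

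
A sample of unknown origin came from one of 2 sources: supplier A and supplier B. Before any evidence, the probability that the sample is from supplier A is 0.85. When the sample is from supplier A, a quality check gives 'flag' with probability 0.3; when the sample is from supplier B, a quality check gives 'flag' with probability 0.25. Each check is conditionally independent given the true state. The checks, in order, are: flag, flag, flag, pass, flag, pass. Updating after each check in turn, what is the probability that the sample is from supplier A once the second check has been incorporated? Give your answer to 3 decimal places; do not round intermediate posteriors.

After 'flag': P(supplier A) = 0.3·0.8500 / (0.3·0.8500 + 0.25·0.1500) ≈ 0.8718
After 'flag': P(supplier A) = 0.3·0.8718 / (0.3·0.8718 + 0.25·0.1282) ≈ 0.8908

0.891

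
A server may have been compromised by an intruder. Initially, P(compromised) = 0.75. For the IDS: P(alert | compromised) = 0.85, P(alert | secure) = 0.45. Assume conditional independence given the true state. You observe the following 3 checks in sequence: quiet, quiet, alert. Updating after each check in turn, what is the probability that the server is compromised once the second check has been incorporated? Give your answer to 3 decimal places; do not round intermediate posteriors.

0.182

After 'quiet': P(compromised) = 0.15·0.7500 / (0.15·0.7500 + 0.55·0.2500) ≈ 0.4500
After 'quiet': P(compromised) = 0.15·0.4500 / (0.15·0.4500 + 0.55·0.5500) ≈ 0.1824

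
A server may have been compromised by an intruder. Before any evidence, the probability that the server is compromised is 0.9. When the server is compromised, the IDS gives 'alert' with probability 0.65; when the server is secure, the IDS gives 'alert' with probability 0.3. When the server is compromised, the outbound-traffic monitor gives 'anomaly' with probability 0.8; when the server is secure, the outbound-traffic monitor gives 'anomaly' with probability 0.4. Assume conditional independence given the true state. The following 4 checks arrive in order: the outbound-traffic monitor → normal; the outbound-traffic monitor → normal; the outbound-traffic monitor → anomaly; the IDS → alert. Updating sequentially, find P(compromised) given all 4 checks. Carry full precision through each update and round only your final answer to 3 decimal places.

Apply Bayes' rule sequentially, carrying P(compromised) forward.
After the outbound-traffic monitor='normal': P(compromised) = 0.2·0.9000 / (0.2·0.9000 + 0.6·0.1000) ≈ 0.7500
After the outbound-traffic monitor='normal': P(compromised) = 0.2·0.7500 / (0.2·0.7500 + 0.6·0.2500) ≈ 0.5000
After the outbound-traffic monitor='anomaly': P(compromised) = 0.8·0.5000 / (0.8·0.5000 + 0.4·0.5000) ≈ 0.6667
After the IDS='alert': P(compromised) = 0.65·0.6667 / (0.65·0.6667 + 0.3·0.3333) ≈ 0.8125

0.813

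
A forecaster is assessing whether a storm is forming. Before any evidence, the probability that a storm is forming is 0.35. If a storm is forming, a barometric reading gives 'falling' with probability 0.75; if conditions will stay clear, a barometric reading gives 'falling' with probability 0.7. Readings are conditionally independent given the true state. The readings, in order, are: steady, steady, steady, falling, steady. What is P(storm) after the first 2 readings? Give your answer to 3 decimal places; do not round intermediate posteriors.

0.272

Apply Bayes' rule sequentially, carrying P(storm) forward.
After 'steady': P(storm) = 0.25·0.3500 / (0.25·0.3500 + 0.3·0.6500) ≈ 0.3097
After 'steady': P(storm) = 0.25·0.3097 / (0.25·0.3097 + 0.3·0.6903) ≈ 0.2722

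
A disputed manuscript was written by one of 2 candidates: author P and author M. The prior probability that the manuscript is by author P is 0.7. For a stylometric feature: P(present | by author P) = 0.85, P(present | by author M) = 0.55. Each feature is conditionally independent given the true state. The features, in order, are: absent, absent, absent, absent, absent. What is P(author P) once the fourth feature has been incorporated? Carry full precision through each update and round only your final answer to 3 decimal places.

Apply Bayes' rule sequentially, carrying P(author P) forward.
After 'absent': P(author P) = 0.15·0.7000 / (0.15·0.7000 + 0.45·0.3000) ≈ 0.4375
After 'absent': P(author P) = 0.15·0.4375 / (0.15·0.4375 + 0.45·0.5625) ≈ 0.2059
After 'absent': P(author P) = 0.15·0.2059 / (0.15·0.2059 + 0.45·0.7941) ≈ 0.0795
After 'absent': P(author P) = 0.15·0.0795 / (0.15·0.0795 + 0.45·0.9205) ≈ 0.0280

0.028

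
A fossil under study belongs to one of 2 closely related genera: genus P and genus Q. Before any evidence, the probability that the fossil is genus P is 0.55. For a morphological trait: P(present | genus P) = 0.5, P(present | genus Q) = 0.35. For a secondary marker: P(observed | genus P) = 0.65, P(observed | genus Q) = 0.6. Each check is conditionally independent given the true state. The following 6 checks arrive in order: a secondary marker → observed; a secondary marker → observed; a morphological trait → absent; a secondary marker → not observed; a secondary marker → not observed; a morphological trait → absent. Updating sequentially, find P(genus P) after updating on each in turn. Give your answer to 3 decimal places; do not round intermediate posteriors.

0.394

After a secondary marker='observed': P(genus P) = 0.65·0.5500 / (0.65·0.5500 + 0.6·0.4500) ≈ 0.5697
After a secondary marker='observed': P(genus P) = 0.65·0.5697 / (0.65·0.5697 + 0.6·0.4303) ≈ 0.5892
After a morphological trait='absent': P(genus P) = 0.5·0.5892 / (0.5·0.5892 + 0.65·0.4108) ≈ 0.5246
After a secondary marker='not observed': P(genus P) = 0.35·0.5246 / (0.35·0.5246 + 0.4·0.4754) ≈ 0.4912
After a secondary marker='not observed': P(genus P) = 0.35·0.4912 / (0.35·0.4912 + 0.4·0.5088) ≈ 0.4579
After a morphological trait='absent': P(genus P) = 0.5·0.4579 / (0.5·0.4579 + 0.65·0.5421) ≈ 0.3939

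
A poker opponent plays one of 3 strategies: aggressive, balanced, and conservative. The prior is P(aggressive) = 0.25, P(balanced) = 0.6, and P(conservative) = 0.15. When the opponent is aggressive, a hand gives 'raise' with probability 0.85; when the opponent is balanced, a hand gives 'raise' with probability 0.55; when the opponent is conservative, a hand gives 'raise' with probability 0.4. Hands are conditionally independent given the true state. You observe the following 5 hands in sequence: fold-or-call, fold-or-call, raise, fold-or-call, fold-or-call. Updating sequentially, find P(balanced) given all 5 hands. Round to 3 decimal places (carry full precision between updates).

0.632

After 'fold-or-call': normaliser = 0.15·0.2500 + 0.45·0.6000 + 0.6·0.1500; P(aggressive) ≈ 0.0943, P(balanced) ≈ 0.6792, P(conservative) ≈ 0.2264
After 'fold-or-call': normaliser = 0.15·0.0943 + 0.45·0.6792 + 0.6·0.2264; P(aggressive) ≈ 0.0311, P(balanced) ≈ 0.6708, P(conservative) ≈ 0.2981
After 'raise': normaliser = 0.85·0.0311 + 0.55·0.6708 + 0.4·0.2981; P(aggressive) ≈ 0.0513, P(balanced) ≈ 0.7170, P(conservative) ≈ 0.2317
After 'fold-or-call': normaliser = 0.15·0.0513 + 0.45·0.7170 + 0.6·0.2317; P(aggressive) ≈ 0.0164, P(balanced) ≈ 0.6874, P(conservative) ≈ 0.2962
After 'fold-or-call': normaliser = 0.15·0.0164 + 0.45·0.6874 + 0.6·0.2962; P(aggressive) ≈ 0.0050, P(balanced) ≈ 0.6319, P(conservative) ≈ 0.3631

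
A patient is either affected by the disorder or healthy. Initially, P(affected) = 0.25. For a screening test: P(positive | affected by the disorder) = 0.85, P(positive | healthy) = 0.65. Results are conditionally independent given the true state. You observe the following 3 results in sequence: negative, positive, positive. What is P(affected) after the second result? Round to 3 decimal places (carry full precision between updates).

After 'negative': P(affected) = 0.15·0.2500 / (0.15·0.2500 + 0.35·0.7500) ≈ 0.1250
After 'positive': P(affected) = 0.85·0.1250 / (0.85·0.1250 + 0.65·0.8750) ≈ 0.1574

0.157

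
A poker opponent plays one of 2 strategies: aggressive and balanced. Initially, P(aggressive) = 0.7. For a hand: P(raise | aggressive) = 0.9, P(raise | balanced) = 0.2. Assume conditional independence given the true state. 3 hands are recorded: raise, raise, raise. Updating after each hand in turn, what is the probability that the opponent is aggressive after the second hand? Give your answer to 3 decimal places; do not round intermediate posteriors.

0.979

After 'raise': P(aggressive) = 0.9·0.7000 / (0.9·0.7000 + 0.2·0.3000) ≈ 0.9130
After 'raise': P(aggressive) = 0.9·0.9130 / (0.9·0.9130 + 0.2·0.0870) ≈ 0.9793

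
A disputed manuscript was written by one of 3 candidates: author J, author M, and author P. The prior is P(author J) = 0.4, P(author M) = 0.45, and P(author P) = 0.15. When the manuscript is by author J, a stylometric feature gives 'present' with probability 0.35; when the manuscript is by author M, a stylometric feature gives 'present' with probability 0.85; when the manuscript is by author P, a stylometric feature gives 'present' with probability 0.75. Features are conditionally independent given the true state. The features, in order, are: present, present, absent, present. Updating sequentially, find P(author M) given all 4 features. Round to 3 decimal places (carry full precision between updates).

0.606

After 'present': normaliser = 0.35·0.4000 + 0.85·0.4500 + 0.75·0.1500; P(author J) ≈ 0.2205, P(author M) ≈ 0.6024, P(author P) ≈ 0.1772
After 'present': normaliser = 0.35·0.2205 + 0.85·0.6024 + 0.75·0.1772; P(author J) ≈ 0.1069, P(author M) ≈ 0.7091, P(author P) ≈ 0.1840
After 'absent': normaliser = 0.65·0.1069 + 0.15·0.7091 + 0.25·0.1840; P(author J) ≈ 0.3131, P(author M) ≈ 0.4795, P(author P) ≈ 0.2074
After 'present': normaliser = 0.35·0.3131 + 0.85·0.4795 + 0.75·0.2074; P(author J) ≈ 0.1629, P(author M) ≈ 0.6059, P(author P) ≈ 0.2312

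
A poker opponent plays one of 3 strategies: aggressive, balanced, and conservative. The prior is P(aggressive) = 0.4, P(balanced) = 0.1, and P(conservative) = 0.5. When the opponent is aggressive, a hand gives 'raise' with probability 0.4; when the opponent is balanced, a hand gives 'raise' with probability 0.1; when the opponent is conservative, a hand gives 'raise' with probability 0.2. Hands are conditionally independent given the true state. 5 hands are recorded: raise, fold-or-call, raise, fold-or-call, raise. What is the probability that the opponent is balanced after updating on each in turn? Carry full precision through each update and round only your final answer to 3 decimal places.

0.007

After 'raise': normaliser = 0.4·0.4000 + 0.1·0.1000 + 0.2·0.5000; P(aggressive) ≈ 0.5926, P(balanced) ≈ 0.0370, P(conservative) ≈ 0.3704
After 'fold-or-call': normaliser = 0.6·0.5926 + 0.9·0.0370 + 0.8·0.3704; P(aggressive) ≈ 0.5189, P(balanced) ≈ 0.0486, P(conservative) ≈ 0.4324
After 'raise': normaliser = 0.4·0.5189 + 0.1·0.0486 + 0.2·0.4324; P(aggressive) ≈ 0.6944, P(balanced) ≈ 0.0163, P(conservative) ≈ 0.2893
After 'fold-or-call': normaliser = 0.6·0.6944 + 0.9·0.0163 + 0.8·0.2893; P(aggressive) ≈ 0.6286, P(balanced) ≈ 0.0221, P(conservative) ≈ 0.3492
After 'raise': normaliser = 0.4·0.6286 + 0.1·0.0221 + 0.2·0.3492; P(aggressive) ≈ 0.7773, P(balanced) ≈ 0.0068, P(conservative) ≈ 0.2159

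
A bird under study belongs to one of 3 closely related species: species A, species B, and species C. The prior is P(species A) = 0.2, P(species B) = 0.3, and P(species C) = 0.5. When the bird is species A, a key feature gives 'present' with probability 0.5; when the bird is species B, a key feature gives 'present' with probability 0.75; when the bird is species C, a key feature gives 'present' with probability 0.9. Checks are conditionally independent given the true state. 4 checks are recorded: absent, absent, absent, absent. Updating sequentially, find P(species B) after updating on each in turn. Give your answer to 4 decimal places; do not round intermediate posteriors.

Each posterior becomes the prior for the next update.
After 'absent': normaliser = 0.5·0.2000 + 0.25·0.3000 + 0.1·0.5000; P(species A) ≈ 0.4444, P(species B) ≈ 0.3333, P(species C) ≈ 0.2222
After 'absent': normaliser = 0.5·0.4444 + 0.25·0.3333 + 0.1·0.2222; P(species A) ≈ 0.6780, P(species B) ≈ 0.2542, P(species C) ≈ 0.0678
After 'absent': normaliser = 0.5·0.6780 + 0.25·0.2542 + 0.1·0.0678; P(species A) ≈ 0.8282, P(species B) ≈ 0.1553, P(species C) ≈ 0.0166
After 'absent': normaliser = 0.5·0.8282 + 0.25·0.1553 + 0.1·0.0166; P(species A) ≈ 0.9110, P(species B) ≈ 0.0854, P(species C) ≈ 0.0036

0.0854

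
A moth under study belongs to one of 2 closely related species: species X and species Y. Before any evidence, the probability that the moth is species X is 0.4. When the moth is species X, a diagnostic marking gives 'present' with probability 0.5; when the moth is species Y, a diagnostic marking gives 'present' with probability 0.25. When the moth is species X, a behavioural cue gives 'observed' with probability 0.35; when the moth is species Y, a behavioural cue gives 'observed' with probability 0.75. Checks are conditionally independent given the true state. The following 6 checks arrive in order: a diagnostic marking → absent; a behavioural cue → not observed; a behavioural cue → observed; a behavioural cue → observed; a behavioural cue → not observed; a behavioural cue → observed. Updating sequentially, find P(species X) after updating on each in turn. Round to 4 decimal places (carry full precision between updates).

0.2339

After a diagnostic marking='absent': P(species X) = 0.5·0.4000 / (0.5·0.4000 + 0.75·0.6000) ≈ 0.3077
After a behavioural cue='not observed': P(species X) = 0.65·0.3077 / (0.65·0.3077 + 0.25·0.6923) ≈ 0.5361
After a behavioural cue='observed': P(species X) = 0.35·0.5361 / (0.35·0.5361 + 0.75·0.4639) ≈ 0.3503
After a behavioural cue='observed': P(species X) = 0.35·0.3503 / (0.35·0.3503 + 0.75·0.6497) ≈ 0.2011
After a behavioural cue='not observed': P(species X) = 0.65·0.2011 / (0.65·0.2011 + 0.25·0.7989) ≈ 0.3955
After a behavioural cue='observed': P(species X) = 0.35·0.3955 / (0.35·0.3955 + 0.75·0.6045) ≈ 0.2339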